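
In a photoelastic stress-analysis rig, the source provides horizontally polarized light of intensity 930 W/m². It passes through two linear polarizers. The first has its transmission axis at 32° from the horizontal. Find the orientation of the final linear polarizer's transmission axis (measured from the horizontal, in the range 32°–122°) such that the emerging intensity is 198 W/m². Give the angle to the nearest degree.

By Malus's law, I₁ = I₀ cos²(32° − 0°) = I₀ cos²(32°) = 0.7192 I₀.
Target fraction: 198 / 930 W/m² = 0.2129 of I₀.
Need I₂/I₀ = 0.2129, so cos²(θ − 32°) = 0.2129 / 0.7192 = 0.296.
θ − 32° = arccos(√0.296) = 57.0°, giving θ ≈ 32 + 57.0 = 89.0°.

θ ≈ 89°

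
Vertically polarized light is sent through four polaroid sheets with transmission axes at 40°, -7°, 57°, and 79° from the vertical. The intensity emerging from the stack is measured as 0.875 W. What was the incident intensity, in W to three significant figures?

I₀ ≈ 19.4 W

By Malus's law, I₁ = I₀ cos²(40° − 0°) = I₀ cos²(40°) = 0.5868 I₀.
I₂ = I₁ cos²(-7° − 40°) = 0.5868 I₀ · cos²(47°) = 0.2729 I₀.
I₃ = I₂ cos²(57° + 7°) = 0.2729 I₀ · cos²(64°) = 0.05245 I₀.
I₄ = I₃ cos²(79° − 57°) = 0.05245 I₀ · cos²(22°) = 0.04509 I₀.
So 0.875 W = 0.04509 I₀, giving I₀ = 0.875/0.04509 = 19.41 W.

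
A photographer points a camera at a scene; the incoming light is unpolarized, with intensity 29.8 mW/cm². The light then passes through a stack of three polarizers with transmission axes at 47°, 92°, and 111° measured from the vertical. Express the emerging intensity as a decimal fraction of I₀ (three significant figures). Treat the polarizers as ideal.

Unpolarized light through the first polarizer → I₁ = 29.8 mW/cm²/2 = 14.9 mW/cm², polarized at 47°.
I₂ = I₁ · cos²(45°) = 14.9 · 0.5 = 7.45 mW/cm².
I₃ = I₂ · cos²(19°) = 7.45 · 0.894 = 6.66 mW/cm².
Transmitted fraction = 0.2235.

I/I₀ ≈ 0.224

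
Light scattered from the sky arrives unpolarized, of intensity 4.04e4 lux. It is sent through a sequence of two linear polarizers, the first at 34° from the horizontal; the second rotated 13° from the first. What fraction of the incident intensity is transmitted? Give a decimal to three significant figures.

Unpolarized light through the first polarizer → I₁ = 4.04e4 lux/2 = 2.02e+04 lux, polarized at 34°.
I₂ = I₁ · cos²(13°) = 2.02e+04 · 0.9494 = 1.918e+04 lux.
Transmitted fraction = 0.4747.

I/I₀ ≈ 0.475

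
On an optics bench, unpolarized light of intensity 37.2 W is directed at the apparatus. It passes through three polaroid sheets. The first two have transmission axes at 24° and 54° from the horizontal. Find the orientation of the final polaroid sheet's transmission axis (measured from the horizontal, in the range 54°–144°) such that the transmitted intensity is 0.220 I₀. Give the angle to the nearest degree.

Unpolarized light through the first polarizer → I₁ = ½ I₀, now polarized at 24°.
I₂ = I₁ cos²(54° − 24°) = 0.5 I₀ · cos²(30°) = 0.375 I₀.
Need I₃/I₀ = 0.22, so cos²(θ − 54°) = 0.22 / 0.375 = 0.5867.
θ − 54° = arccos(√0.5867) = 40.0°, giving θ ≈ 54 + 40.0 = 94.0°.

θ ≈ 94°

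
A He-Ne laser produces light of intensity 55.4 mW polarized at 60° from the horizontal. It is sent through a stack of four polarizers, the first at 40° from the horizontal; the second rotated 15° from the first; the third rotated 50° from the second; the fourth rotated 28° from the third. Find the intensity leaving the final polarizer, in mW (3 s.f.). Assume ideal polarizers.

I ≈ 14.7 mW

I₁ = 55.4 mW · cos²(20°) = 48.92 mW.
I₂ = I₁ · cos²(15°) = 48.92 · 0.933 = 45.64 mW.
I₃ = I₂ · cos²(50°) = 45.64 · 0.4132 = 18.86 mW.
I₄ = I₃ · cos²(28°) = 18.86 · 0.7796 = 14.7 mW.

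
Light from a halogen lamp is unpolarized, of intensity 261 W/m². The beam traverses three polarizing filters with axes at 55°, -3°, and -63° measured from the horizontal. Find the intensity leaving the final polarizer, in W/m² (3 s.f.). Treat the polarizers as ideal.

Unpolarized light through the first polarizer → I₁ = 261 W/m²/2 = 130.5 W/m², polarized at 55°.
I₂ = I₁ · cos²(58°) = 130.5 · 0.2808 = 36.65 W/m².
I₃ = I₂ · cos²(60°) = 36.65 · 0.25 = 9.162 W/m².

I ≈ 9.16 W/m²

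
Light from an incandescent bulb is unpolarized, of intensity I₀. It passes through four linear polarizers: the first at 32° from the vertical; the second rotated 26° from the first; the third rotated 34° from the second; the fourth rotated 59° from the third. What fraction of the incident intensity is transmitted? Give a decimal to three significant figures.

Unpolarized light through the first polarizer → I₁ = ½ I₀, now polarized at 32°.
I₂ = I₁ cos²(26°) = 0.5 · 0.8078 I₀ = 0.4039 I₀.
I₃ = I₂ cos²(34°) = 0.4039 · 0.6873 I₀ = 0.2776 I₀.
I₄ = I₃ cos²(59°) = 0.2776 · 0.2653 I₀ = 0.07364 I₀.
Transmitted fraction = 0.07364.

≈ 0.0736 I₀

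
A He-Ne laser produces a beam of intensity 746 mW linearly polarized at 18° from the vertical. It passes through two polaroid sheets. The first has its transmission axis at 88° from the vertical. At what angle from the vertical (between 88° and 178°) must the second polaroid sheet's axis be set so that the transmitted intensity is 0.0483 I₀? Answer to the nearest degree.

θ ≈ 138°

I₁ = I₀ cos²(88° − 18°) = I₀ cos²(70°) = 0.117 I₀.
Need I₂/I₀ = 0.0483, so cos²(θ − 88°) = 0.0483 / 0.117 = 0.4129.
θ − 88° = arccos(√0.4129) = 50.0°, giving θ ≈ 88 + 50.0 = 138.0°.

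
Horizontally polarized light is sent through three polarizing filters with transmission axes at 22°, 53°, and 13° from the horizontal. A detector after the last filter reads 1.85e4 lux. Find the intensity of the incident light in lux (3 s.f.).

I₀ ≈ 4.99e4 lux

I₁ = I₀ cos²(22° − 0°) = I₀ cos²(22°) = 0.8597 I₀.
I₂ = I₁ cos²(53° − 22°) = 0.8597 I₀ · cos²(31°) = 0.6316 I₀.
I₃ = I₂ cos²(13° − 53°) = 0.6316 I₀ · cos²(40°) = 0.3707 I₀.
So 1.85e4 lux = 0.3707 I₀, giving I₀ = 1.85e4/0.3707 = 4.991e+04 lux.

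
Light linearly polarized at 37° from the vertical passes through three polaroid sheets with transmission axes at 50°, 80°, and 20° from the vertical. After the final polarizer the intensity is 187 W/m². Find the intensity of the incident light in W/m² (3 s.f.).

I₀ ≈ 1050 W/m²

I₁ = I₀ cos²(50° − 37°) = I₀ cos²(13°) = 0.9494 I₀.
I₂ = I₁ cos²(80° − 50°) = 0.9494 I₀ · cos²(30°) = 0.712 I₀.
I₃ = I₂ cos²(20° − 80°) = 0.712 I₀ · cos²(60°) = 0.178 I₀.
So 187 W/m² = 0.178 I₀, giving I₀ = 187/0.178 = 1050 W/m².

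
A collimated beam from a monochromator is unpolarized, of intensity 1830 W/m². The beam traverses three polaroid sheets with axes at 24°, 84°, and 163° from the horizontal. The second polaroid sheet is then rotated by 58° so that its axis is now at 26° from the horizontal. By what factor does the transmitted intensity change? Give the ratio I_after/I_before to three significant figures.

Before rotation:
Unpolarized light through the first polarizer → I₁ = ½ I₀, now polarized at 24°.
I₂ = I₁ cos²(84° − 24°) = 0.5 I₀ · cos²(60°) = 0.125 I₀.
I₃ = I₂ cos²(163° − 84°) = 0.125 I₀ · cos²(79°) = 0.004551 I₀.
After rotation:
Unpolarized light through the first polarizer → I₁ = ½ I₀, now polarized at 24°.
I₂ = I₁ cos²(26° − 24°) = 0.5 I₀ · cos²(2°) = 0.4994 I₀.
Angle between axes 2 and 3: 43°. I₃ = 0.4994 I₀ · cos²(43°) = 0.2671 I₀.
Ratio = 0.2671 / 0.004551 = 58.69.

I_new/I_old ≈ 58.7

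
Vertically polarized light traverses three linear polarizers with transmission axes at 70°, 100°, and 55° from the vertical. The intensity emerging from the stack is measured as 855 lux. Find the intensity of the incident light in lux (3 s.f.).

I₀ ≈ 1.95e4 lux

I₁ = I₀ cos²(70° − 0°) = I₀ cos²(70°) = 0.117 I₀.
I₂ = I₁ cos²(100° − 70°) = 0.117 I₀ · cos²(30°) = 0.08773 I₀.
I₃ = I₂ cos²(55° − 100°) = 0.08773 I₀ · cos²(45°) = 0.04387 I₀.
So 855 lux = 0.04387 I₀, giving I₀ = 855/0.04387 = 1.949e+04 lux.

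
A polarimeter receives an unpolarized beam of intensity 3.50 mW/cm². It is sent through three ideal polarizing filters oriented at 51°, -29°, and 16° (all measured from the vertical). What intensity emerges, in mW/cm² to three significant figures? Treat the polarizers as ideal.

I ≈ 0.0264 mW/cm²

Unpolarized light through the first polarizer → I₁ = 3.50 mW/cm²/2 = 1.75 mW/cm², polarized at 51°.
I₂ = I₁ · cos²(80°) = 1.75 · 0.03015 = 0.05277 mW/cm².
I₃ = I₂ · cos²(45°) = 0.05277 · 0.5 = 0.02638 mW/cm².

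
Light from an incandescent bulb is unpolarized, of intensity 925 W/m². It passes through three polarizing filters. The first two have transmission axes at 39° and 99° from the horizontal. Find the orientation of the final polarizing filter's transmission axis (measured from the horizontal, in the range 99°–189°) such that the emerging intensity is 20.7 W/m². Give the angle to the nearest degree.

Unpolarized light through the first polarizer → I₁ = ½ I₀, now polarized at 39°.
I₂ = I₁ cos²(99° − 39°) = 0.5 I₀ · cos²(60°) = 0.125 I₀.
Target fraction: 20.7 / 925 W/m² = 0.02238 of I₀.
Need I₃/I₀ = 0.02238, so cos²(θ − 99°) = 0.02238 / 0.125 = 0.179.
θ − 99° = arccos(√0.179) = 65.0°, giving θ ≈ 99 + 65.0 = 164.0°.

θ ≈ 164°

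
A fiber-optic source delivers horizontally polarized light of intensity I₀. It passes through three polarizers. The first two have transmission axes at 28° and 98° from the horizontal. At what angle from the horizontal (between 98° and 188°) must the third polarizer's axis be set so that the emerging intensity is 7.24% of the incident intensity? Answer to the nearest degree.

By Malus's law, I₁ = I₀ cos²(28° − 0°) = I₀ cos²(28°) = 0.7796 I₀.
I₂ = I₁ cos²(98° − 28°) = 0.7796 I₀ · cos²(70°) = 0.0912 I₀.
Need I₃/I₀ = 0.0724, so cos²(θ − 98°) = 0.0724 / 0.0912 = 0.7939.
θ − 98° = arccos(√0.7939) = 27.0°, giving θ ≈ 98 + 27.0 = 125.0°.

θ ≈ 125°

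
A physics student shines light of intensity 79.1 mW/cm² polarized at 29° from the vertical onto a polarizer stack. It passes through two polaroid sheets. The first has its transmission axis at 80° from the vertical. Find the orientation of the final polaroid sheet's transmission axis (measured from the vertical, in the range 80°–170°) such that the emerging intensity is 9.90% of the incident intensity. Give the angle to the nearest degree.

I₁ = I₀ cos²(80° − 29°) = I₀ cos²(51°) = 0.396 I₀.
Need I₂/I₀ = 0.099, so cos²(θ − 80°) = 0.099 / 0.396 = 0.25.
θ − 80° = arccos(√0.25) = 60.0°, giving θ ≈ 80 + 60.0 = 140.0°.

θ ≈ 140°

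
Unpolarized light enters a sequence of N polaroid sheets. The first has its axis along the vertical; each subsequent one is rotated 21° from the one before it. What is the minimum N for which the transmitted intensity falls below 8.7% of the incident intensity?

N = 14

First polarizer halves the unpolarized light: factor 1/2.
Each further stage multiplies by cos²(21°) = 0.8716.
After N polarizers: T = 0.5·0.8716^(N−1). Require T < 0.087 ⇒ N−1 > ln(0.087/0.5)/ln(0.8716) = 12.72, so N−1 ≥ 13 and N = 14.
Check: N=14 gives T = 0.08374 < 0.087; N=13 gives T = 0.09608.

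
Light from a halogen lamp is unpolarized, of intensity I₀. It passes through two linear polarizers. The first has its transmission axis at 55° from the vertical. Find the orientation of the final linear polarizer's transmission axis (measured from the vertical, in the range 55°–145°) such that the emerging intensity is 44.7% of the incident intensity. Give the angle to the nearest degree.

θ ≈ 74°

Unpolarized light through the first polarizer → I₁ = ½ I₀, now polarized at 55°.
Need I₂/I₀ = 0.447, so cos²(θ − 55°) = 0.447 / 0.5 = 0.894.
θ − 55° = arccos(√0.894) = 19.0°, giving θ ≈ 55 + 19.0 = 74.0°.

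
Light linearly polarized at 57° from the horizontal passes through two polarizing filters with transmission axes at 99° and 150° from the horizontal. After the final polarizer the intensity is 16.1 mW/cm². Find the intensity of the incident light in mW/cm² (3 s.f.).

I₁ = I₀ cos²(99° − 57°) = I₀ cos²(42°) = 0.5523 I₀.
I₂ = I₁ cos²(150° − 99°) = 0.5523 I₀ · cos²(51°) = 0.2187 I₀.
So 16.1 mW/cm² = 0.2187 I₀, giving I₀ = 16.1/0.2187 = 73.61 mW/cm².

I₀ ≈ 73.6 mW/cm²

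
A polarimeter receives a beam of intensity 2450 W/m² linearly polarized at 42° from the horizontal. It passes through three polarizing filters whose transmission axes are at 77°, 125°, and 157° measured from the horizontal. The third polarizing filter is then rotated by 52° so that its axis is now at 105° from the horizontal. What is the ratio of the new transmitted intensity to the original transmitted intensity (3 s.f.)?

I_new/I_old ≈ 1.23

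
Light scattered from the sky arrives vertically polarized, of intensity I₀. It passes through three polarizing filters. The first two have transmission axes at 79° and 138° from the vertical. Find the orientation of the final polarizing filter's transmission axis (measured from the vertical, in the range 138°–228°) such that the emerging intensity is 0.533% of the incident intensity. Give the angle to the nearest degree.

θ ≈ 180°

By Malus's law, I₁ = I₀ cos²(79° − 0°) = I₀ cos²(79°) = 0.03641 I₀.
I₂ = I₁ cos²(138° − 79°) = 0.03641 I₀ · cos²(59°) = 0.009658 I₀.
Need I₃/I₀ = 0.00533, so cos²(θ − 138°) = 0.00533 / 0.009658 = 0.5519.
θ − 138° = arccos(√0.5519) = 42.0°, giving θ ≈ 138 + 42.0 = 180.0°.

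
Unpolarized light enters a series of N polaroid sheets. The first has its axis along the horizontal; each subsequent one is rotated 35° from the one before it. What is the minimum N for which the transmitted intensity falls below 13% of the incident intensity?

First polarizer halves the unpolarized light: factor 1/2.
Each further stage multiplies by cos²(35°) = 0.671.
After N polarizers: T = 0.5·0.671^(N−1). Require T < 0.13 ⇒ N−1 > ln(0.13/0.5)/ln(0.671) = 3.38, so N−1 ≥ 4 and N = 5.
Check: N=5 gives T = 0.1014 < 0.13; N=4 gives T = 0.1511.

N = 5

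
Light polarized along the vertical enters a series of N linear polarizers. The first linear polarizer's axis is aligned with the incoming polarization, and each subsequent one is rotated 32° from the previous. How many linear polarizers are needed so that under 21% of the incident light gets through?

N = 6

First polarizer is aligned with the polarization: full transmission.
Each further stage multiplies by cos²(32°) = 0.7192.
After N polarizers: T = 0.7192^(N−1). Require T < 0.21 ⇒ N−1 > ln(0.21)/ln(0.7192) = 4.73, so N−1 ≥ 5 and N = 6.
Check: N=6 gives T = 0.1924 < 0.21; N=5 gives T = 0.2675.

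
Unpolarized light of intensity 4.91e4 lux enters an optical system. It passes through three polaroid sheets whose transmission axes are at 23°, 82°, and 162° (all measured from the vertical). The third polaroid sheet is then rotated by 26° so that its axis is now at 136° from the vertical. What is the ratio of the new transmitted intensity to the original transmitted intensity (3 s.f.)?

I_new/I_old ≈ 11.5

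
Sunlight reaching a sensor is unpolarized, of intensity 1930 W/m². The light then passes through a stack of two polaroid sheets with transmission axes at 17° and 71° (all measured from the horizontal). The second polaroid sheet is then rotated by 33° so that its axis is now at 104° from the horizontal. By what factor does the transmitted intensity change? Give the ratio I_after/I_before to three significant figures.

Before rotation:
Unpolarized light through the first polarizer → I₁ = ½ I₀, now polarized at 17°.
I₂ = I₁ cos²(71° − 17°) = 0.5 I₀ · cos²(54°) = 0.1727 I₀.
After rotation:
Unpolarized light through the first polarizer → I₁ = ½ I₀, now polarized at 17°.
I₂ = I₁ cos²(104° − 17°) = 0.5 I₀ · cos²(87°) = 0.00137 I₀.
Ratio = 0.00137 / 0.1727 = 0.007928.

I_new/I_old ≈ 0.00793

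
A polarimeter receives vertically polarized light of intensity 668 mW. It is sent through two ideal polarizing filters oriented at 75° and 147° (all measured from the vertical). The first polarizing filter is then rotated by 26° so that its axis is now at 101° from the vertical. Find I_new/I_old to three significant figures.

I_new/I_old ≈ 2.75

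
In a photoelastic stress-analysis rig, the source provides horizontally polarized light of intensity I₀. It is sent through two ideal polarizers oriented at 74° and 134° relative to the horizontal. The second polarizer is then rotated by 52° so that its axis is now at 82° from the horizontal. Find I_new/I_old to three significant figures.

Before rotation:
By Malus's law, I₁ = I₀ cos²(74° − 0°) = I₀ cos²(74°) = 0.07598 I₀.
I₂ = I₁ cos²(134° − 74°) = 0.07598 I₀ · cos²(60°) = 0.01899 I₀.
After rotation:
I₁ = I₀ cos²(74° − 0°) = I₀ cos²(74°) = 0.07598 I₀.
I₂ = I₁ cos²(82° − 74°) = 0.07598 I₀ · cos²(8°) = 0.0745 I₀.
Ratio = 0.0745 / 0.01899 = 3.923.

I_new/I_old ≈ 3.92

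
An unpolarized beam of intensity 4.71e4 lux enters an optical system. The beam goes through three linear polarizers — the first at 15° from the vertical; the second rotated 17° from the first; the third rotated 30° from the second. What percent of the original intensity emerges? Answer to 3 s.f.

≈ 34.3%

Unpolarized light through the first polarizer → I₁ = 4.71e4 lux/2 = 2.355e+04 lux, polarized at 15°.
I₂ = I₁ · cos²(17°) = 2.355e+04 · 0.9145 = 2.154e+04 lux.
I₃ = I₂ · cos²(30°) = 2.154e+04 · 0.75 = 1.615e+04 lux.
That is 34.29% of the incident intensity.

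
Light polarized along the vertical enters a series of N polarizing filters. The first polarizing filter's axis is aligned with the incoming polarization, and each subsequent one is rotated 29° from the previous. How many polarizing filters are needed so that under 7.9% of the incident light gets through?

First polarizer is aligned with the polarization: full transmission.
Each further stage multiplies by cos²(29°) = 0.765.
After N polarizers: T = 0.765^(N−1). Require T < 0.079 ⇒ N−1 > ln(0.079)/ln(0.765) = 9.47, so N−1 ≥ 10 and N = 11.
Check: N=11 gives T = 0.06861 < 0.079; N=10 gives T = 0.08969.

N = 11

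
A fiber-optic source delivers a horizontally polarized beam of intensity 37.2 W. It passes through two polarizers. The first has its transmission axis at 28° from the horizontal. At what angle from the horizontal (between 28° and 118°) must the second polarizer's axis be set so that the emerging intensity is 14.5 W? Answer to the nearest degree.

I₁ = I₀ cos²(28° − 0°) = I₀ cos²(28°) = 0.7796 I₀.
Target fraction: 14.5 / 37.2 W = 0.3898 of I₀.
Need I₂/I₀ = 0.3898, so cos²(θ − 28°) = 0.3898 / 0.7796 = 0.5.
θ − 28° = arccos(√0.5) = 45.0°, giving θ ≈ 28 + 45.0 = 73.0°.

θ ≈ 73°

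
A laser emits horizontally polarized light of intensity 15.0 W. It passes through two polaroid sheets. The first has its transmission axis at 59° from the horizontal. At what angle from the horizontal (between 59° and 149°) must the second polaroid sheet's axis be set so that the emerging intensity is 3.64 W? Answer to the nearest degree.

θ ≈ 76°

I₁ = I₀ cos²(59° − 0°) = I₀ cos²(59°) = 0.2653 I₀.
Target fraction: 3.64 / 15.0 W = 0.2427 of I₀.
Need I₂/I₀ = 0.2427, so cos²(θ − 59°) = 0.2427 / 0.2653 = 0.9148.
θ − 59° = arccos(√0.9148) = 17.0°, giving θ ≈ 59 + 17.0 = 76.0°.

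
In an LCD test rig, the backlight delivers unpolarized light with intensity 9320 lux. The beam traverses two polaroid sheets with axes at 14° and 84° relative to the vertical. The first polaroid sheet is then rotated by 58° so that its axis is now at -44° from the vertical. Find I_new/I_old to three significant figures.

Before rotation:
Unpolarized light through the first polarizer → I₁ = ½ I₀, now polarized at 14°.
I₂ = I₁ cos²(84° − 14°) = 0.5 I₀ · cos²(70°) = 0.05849 I₀.
After rotation:
Unpolarized light through the first polarizer → I₁ = ½ I₀, now polarized at -44°.
Angle between axes 1 and 2: 52°. I₂ = 0.5 I₀ · cos²(52°) = 0.1895 I₀.
Ratio = 0.1895 / 0.05849 = 3.24.

I_new/I_old ≈ 3.24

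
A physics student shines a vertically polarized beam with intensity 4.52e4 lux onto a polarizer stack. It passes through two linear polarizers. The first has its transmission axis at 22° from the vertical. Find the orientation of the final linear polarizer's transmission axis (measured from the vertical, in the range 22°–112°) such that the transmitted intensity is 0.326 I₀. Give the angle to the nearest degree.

I₁ = I₀ cos²(22° − 0°) = I₀ cos²(22°) = 0.8597 I₀.
Need I₂/I₀ = 0.326, so cos²(θ − 22°) = 0.326 / 0.8597 = 0.3792.
θ − 22° = arccos(√0.3792) = 52.0°, giving θ ≈ 22 + 52.0 = 74.0°.

θ ≈ 74°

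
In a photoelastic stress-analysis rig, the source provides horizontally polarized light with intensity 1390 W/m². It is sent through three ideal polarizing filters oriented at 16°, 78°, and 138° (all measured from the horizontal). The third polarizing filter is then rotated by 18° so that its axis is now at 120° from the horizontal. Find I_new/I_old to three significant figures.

Before rotation:
I₁ = I₀ cos²(16° − 0°) = I₀ cos²(16°) = 0.924 I₀.
I₂ = I₁ cos²(78° − 16°) = 0.924 I₀ · cos²(62°) = 0.2037 I₀.
I₃ = I₂ cos²(138° − 78°) = 0.2037 I₀ · cos²(60°) = 0.05091 I₀.
After rotation:
I₁ = I₀ cos²(16° − 0°) = I₀ cos²(16°) = 0.924 I₀.
I₂ = I₁ cos²(78° − 16°) = 0.924 I₀ · cos²(62°) = 0.2037 I₀.
I₃ = I₂ cos²(120° − 78°) = 0.2037 I₀ · cos²(42°) = 0.1125 I₀.
Ratio = 0.1125 / 0.05091 = 2.209.

I_new/I_old ≈ 2.21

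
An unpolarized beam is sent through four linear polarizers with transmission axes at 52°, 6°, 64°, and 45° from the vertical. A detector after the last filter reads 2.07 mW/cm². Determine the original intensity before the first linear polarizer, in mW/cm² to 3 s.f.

I₀ ≈ 34.2 mW/cm²

Unpolarized light through the first polarizer → I₁ = ½ I₀, now polarized at 52°.
I₂ = I₁ cos²(6° − 52°) = 0.5 I₀ · cos²(46°) = 0.2413 I₀.
I₃ = I₂ cos²(64° − 6°) = 0.2413 I₀ · cos²(58°) = 0.06775 I₀.
I₄ = I₃ cos²(45° − 64°) = 0.06775 I₀ · cos²(19°) = 0.06057 I₀.
So 2.07 mW/cm² = 0.06057 I₀, giving I₀ = 2.07/0.06057 = 34.17 mW/cm².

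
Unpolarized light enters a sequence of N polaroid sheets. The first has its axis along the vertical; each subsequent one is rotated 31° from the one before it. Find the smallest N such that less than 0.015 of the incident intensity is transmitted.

N = 13

First polarizer halves the unpolarized light: factor 1/2.
Each further stage multiplies by cos²(31°) = 0.7347.
After N polarizers: T = 0.5·0.7347^(N−1). Require T < 0.015 ⇒ N−1 > ln(0.015/0.5)/ln(0.7347) = 11.38, so N−1 ≥ 12 and N = 13.
Check: N=13 gives T = 0.01237 < 0.015; N=12 gives T = 0.01684.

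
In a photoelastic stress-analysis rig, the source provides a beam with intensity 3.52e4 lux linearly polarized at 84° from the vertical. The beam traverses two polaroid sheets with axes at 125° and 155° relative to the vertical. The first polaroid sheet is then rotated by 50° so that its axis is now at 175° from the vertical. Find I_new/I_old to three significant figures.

Before rotation:
I₁ = I₀ cos²(125° − 84°) = I₀ cos²(41°) = 0.5696 I₀.
I₂ = I₁ cos²(155° − 125°) = 0.5696 I₀ · cos²(30°) = 0.4272 I₀.
After rotation:
I₁ = I₀ cos²(175° − 84°) = I₀ cos²(89°) = 0.0003046 I₀.
I₂ = I₁ cos²(155° − 175°) = 0.0003046 I₀ · cos²(20°) = 0.000269 I₀.
Ratio = 0.000269 / 0.4272 = 0.0006296.

I_new/I_old ≈ 0.000630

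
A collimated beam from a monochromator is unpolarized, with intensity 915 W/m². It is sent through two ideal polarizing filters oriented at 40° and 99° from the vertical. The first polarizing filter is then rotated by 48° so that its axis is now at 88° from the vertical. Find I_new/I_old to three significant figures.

Before rotation:
Unpolarized light through the first polarizer → I₁ = ½ I₀, now polarized at 40°.
I₂ = I₁ cos²(99° − 40°) = 0.5 I₀ · cos²(59°) = 0.1326 I₀.
After rotation:
Unpolarized light through the first polarizer → I₁ = ½ I₀, now polarized at 88°.
I₂ = I₁ cos²(99° − 88°) = 0.5 I₀ · cos²(11°) = 0.4818 I₀.
Ratio = 0.4818 / 0.1326 = 3.633.

I_new/I_old ≈ 3.63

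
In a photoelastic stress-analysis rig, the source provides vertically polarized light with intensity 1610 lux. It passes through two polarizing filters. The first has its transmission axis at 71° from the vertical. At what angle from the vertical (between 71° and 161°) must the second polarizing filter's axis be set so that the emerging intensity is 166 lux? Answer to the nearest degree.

By Malus's law, I₁ = I₀ cos²(71° − 0°) = I₀ cos²(71°) = 0.106 I₀.
Target fraction: 166 / 1610 lux = 0.1031 of I₀.
Need I₂/I₀ = 0.1031, so cos²(θ − 71°) = 0.1031 / 0.106 = 0.9727.
θ − 71° = arccos(√0.9727) = 9.5°, giving θ ≈ 71 + 9.5 = 80.5°.

θ ≈ 81°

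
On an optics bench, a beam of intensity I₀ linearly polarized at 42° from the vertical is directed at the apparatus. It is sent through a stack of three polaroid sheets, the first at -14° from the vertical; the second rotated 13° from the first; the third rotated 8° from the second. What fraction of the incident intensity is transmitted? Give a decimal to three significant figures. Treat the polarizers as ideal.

I₁ = I₀ cos²(-14° − 42°) = I₀ cos²(56°) = 0.3127 I₀.
I₂ = I₁ cos²(13°) = 0.3127 · 0.9494 I₀ = 0.2969 I₀.
I₃ = I₂ cos²(8°) = 0.2969 · 0.9806 I₀ = 0.2911 I₀.
Transmitted fraction = 0.2911.

≈ 0.291 I₀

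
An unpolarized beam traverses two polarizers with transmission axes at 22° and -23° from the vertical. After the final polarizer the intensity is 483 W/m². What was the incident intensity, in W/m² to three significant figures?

Unpolarized light through the first polarizer → I₁ = ½ I₀, now polarized at 22°.
I₂ = I₁ cos²(-23° − 22°) = 0.5 I₀ · cos²(45°) = 0.25 I₀.
So 483 W/m² = 0.25 I₀, giving I₀ = 483/0.25 = 1932 W/m².

I₀ ≈ 1930 W/m²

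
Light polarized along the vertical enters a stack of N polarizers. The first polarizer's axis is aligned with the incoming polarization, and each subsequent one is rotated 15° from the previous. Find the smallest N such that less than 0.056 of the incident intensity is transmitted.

First polarizer is aligned with the polarization: full transmission.
Each further stage multiplies by cos²(15°) = 0.933.
After N polarizers: T = 0.933^(N−1). Require T < 0.056 ⇒ N−1 > ln(0.056)/ln(0.933) = 41.57, so N−1 ≥ 42 and N = 43.
Check: N=43 gives T = 0.05436 < 0.056; N=42 gives T = 0.05826.

N = 43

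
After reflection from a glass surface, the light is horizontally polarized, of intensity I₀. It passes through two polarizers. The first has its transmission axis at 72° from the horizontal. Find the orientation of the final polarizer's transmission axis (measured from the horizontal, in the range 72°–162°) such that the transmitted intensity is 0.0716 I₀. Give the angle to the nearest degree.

θ ≈ 102°

By Malus's law, I₁ = I₀ cos²(72° − 0°) = I₀ cos²(72°) = 0.09549 I₀.
Need I₂/I₀ = 0.0716, so cos²(θ − 72°) = 0.0716 / 0.09549 = 0.7498.
θ − 72° = arccos(√0.7498) = 30.0°, giving θ ≈ 72 + 30.0 = 102.0°.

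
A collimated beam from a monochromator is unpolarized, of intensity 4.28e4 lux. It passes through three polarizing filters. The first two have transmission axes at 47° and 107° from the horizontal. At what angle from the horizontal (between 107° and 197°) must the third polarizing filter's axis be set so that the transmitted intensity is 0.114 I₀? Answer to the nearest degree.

θ ≈ 124°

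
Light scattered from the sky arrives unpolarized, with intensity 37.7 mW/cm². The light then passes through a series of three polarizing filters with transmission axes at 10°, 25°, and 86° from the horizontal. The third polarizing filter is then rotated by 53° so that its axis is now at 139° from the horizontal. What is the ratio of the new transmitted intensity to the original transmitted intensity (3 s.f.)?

Before rotation:
Unpolarized light through the first polarizer → I₁ = ½ I₀, now polarized at 10°.
I₂ = I₁ cos²(25° − 10°) = 0.5 I₀ · cos²(15°) = 0.4665 I₀.
I₃ = I₂ cos²(86° − 25°) = 0.4665 I₀ · cos²(61°) = 0.1096 I₀.
After rotation:
Unpolarized light through the first polarizer → I₁ = ½ I₀, now polarized at 10°.
I₂ = I₁ cos²(25° − 10°) = 0.5 I₀ · cos²(15°) = 0.4665 I₀.
Angle between axes 2 and 3: 66°. I₃ = 0.4665 I₀ · cos²(66°) = 0.07718 I₀.
Ratio = 0.07718 / 0.1096 = 0.7039.

I_new/I_old ≈ 0.704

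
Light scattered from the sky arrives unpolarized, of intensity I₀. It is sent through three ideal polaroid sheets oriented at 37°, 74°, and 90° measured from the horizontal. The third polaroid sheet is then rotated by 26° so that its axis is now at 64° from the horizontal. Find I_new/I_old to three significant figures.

I_new/I_old ≈ 1.05

Before rotation:
Unpolarized light through the first polarizer → I₁ = ½ I₀, now polarized at 37°.
I₂ = I₁ cos²(74° − 37°) = 0.5 I₀ · cos²(37°) = 0.3189 I₀.
I₃ = I₂ cos²(90° − 74°) = 0.3189 I₀ · cos²(16°) = 0.2947 I₀.
After rotation:
Unpolarized light through the first polarizer → I₁ = ½ I₀, now polarized at 37°.
I₂ = I₁ cos²(74° − 37°) = 0.5 I₀ · cos²(37°) = 0.3189 I₀.
I₃ = I₂ cos²(64° − 74°) = 0.3189 I₀ · cos²(10°) = 0.3093 I₀.
Ratio = 0.3093 / 0.2947 = 1.05.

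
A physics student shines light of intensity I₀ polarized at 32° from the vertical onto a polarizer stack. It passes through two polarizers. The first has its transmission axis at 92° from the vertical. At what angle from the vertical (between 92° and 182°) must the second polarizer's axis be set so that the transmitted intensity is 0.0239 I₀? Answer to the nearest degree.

θ ≈ 164°

I₁ = I₀ cos²(92° − 32°) = I₀ cos²(60°) = 0.25 I₀.
Need I₂/I₀ = 0.0239, so cos²(θ − 92°) = 0.0239 / 0.25 = 0.0956.
θ − 92° = arccos(√0.0956) = 72.0°, giving θ ≈ 92 + 72.0 = 164.0°.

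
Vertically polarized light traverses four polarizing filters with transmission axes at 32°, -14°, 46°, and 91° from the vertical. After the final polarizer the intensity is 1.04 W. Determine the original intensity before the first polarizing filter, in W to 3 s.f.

I₀ ≈ 24.0 W

I₁ = I₀ cos²(32° − 0°) = I₀ cos²(32°) = 0.7192 I₀.
I₂ = I₁ cos²(-14° − 32°) = 0.7192 I₀ · cos²(46°) = 0.347 I₀.
I₃ = I₂ cos²(46° + 14°) = 0.347 I₀ · cos²(60°) = 0.08676 I₀.
I₄ = I₃ cos²(91° − 46°) = 0.08676 I₀ · cos²(45°) = 0.04338 I₀.
So 1.04 W = 0.04338 I₀, giving I₀ = 1.04/0.04338 = 23.97 W.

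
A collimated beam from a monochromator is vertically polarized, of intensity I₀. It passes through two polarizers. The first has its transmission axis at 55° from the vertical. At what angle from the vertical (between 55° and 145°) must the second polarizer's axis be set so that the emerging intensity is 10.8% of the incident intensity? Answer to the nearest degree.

θ ≈ 110°

By Malus's law, I₁ = I₀ cos²(55° − 0°) = I₀ cos²(55°) = 0.329 I₀.
Need I₂/I₀ = 0.108, so cos²(θ − 55°) = 0.108 / 0.329 = 0.3283.
θ − 55° = arccos(√0.3283) = 55.0°, giving θ ≈ 55 + 55.0 = 110.0°.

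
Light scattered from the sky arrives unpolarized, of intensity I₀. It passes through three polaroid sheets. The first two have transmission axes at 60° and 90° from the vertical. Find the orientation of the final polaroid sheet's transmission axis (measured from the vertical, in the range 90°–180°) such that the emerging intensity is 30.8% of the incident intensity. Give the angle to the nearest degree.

Unpolarized light through the first polarizer → I₁ = ½ I₀, now polarized at 60°.
I₂ = I₁ cos²(90° − 60°) = 0.5 I₀ · cos²(30°) = 0.375 I₀.
Need I₃/I₀ = 0.308, so cos²(θ − 90°) = 0.308 / 0.375 = 0.8213.
θ − 90° = arccos(√0.8213) = 25.0°, giving θ ≈ 90 + 25.0 = 115.0°.

θ ≈ 115°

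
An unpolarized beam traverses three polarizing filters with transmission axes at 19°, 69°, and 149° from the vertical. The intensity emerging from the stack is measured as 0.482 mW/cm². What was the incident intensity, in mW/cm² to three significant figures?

Unpolarized light through the first polarizer → I₁ = ½ I₀, now polarized at 19°.
I₂ = I₁ cos²(69° − 19°) = 0.5 I₀ · cos²(50°) = 0.2066 I₀.
I₃ = I₂ cos²(149° − 69°) = 0.2066 I₀ · cos²(80°) = 0.006229 I₀.
So 0.482 mW/cm² = 0.006229 I₀, giving I₀ = 0.482/0.006229 = 77.38 mW/cm².

I₀ ≈ 77.4 mW/cm²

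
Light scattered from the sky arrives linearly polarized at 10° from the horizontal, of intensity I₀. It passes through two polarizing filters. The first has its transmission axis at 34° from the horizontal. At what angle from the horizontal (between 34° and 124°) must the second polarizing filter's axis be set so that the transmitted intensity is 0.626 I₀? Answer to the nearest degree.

θ ≈ 64°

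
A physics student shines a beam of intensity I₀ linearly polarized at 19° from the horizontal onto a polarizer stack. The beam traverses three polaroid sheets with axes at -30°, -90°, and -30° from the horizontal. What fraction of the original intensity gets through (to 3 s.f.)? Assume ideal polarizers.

I₁ = I₀ cos²(-30° − 19°) = I₀ cos²(49°) = 0.4304 I₀.
I₂ = I₁ cos²(-90° + 30°) = 0.4304 I₀ · cos²(60°) = 0.1076 I₀.
I₃ = I₂ cos²(-30° + 90°) = 0.1076 I₀ · cos²(60°) = 0.0269 I₀.
Transmitted fraction = 0.0269.

≈ 0.0269 I₀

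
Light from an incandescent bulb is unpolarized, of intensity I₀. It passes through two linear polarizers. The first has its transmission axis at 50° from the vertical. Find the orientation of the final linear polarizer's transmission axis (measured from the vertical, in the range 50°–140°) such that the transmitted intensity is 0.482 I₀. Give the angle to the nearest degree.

θ ≈ 61°

Unpolarized light through the first polarizer → I₁ = ½ I₀, now polarized at 50°.
Need I₂/I₀ = 0.482, so cos²(θ − 50°) = 0.482 / 0.5 = 0.964.
θ − 50° = arccos(√0.964) = 10.9°, giving θ ≈ 50 + 10.9 = 60.9°.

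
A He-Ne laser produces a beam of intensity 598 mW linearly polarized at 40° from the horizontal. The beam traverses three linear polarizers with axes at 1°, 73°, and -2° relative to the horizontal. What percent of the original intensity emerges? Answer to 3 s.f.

I₁ = 598 mW · cos²(39°) = 361.2 mW.
I₂ = I₁ · cos²(72°) = 361.2 · 0.09549 = 34.49 mW.
I₃ = I₂ · cos²(75°) = 34.49 · 0.06699 = 2.31 mW.
That is 0.3863% of the incident intensity.

≈ 0.386%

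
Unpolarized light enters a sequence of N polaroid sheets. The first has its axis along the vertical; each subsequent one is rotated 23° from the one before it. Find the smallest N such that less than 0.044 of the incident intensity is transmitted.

First polarizer halves the unpolarized light: factor 1/2.
Each further stage multiplies by cos²(23°) = 0.8473.
After N polarizers: T = 0.5·0.8473^(N−1). Require T < 0.044 ⇒ N−1 > ln(0.044/0.5)/ln(0.8473) = 14.67, so N−1 ≥ 15 and N = 16.
Check: N=16 gives T = 0.04166 < 0.044; N=15 gives T = 0.04917.

N = 16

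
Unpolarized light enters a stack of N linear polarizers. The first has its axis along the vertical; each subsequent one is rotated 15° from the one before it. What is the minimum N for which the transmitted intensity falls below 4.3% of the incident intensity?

First polarizer halves the unpolarized light: factor 1/2.
Each further stage multiplies by cos²(15°) = 0.933.
After N polarizers: T = 0.5·0.933^(N−1). Require T < 0.043 ⇒ N−1 > ln(0.043/0.5)/ln(0.933) = 35.38, so N−1 ≥ 36 and N = 37.
Check: N=37 gives T = 0.0412 < 0.043; N=36 gives T = 0.04416.

N = 37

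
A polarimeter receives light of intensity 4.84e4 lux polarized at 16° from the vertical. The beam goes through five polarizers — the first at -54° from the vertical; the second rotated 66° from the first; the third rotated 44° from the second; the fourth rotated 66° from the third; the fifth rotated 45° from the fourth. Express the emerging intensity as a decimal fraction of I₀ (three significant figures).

I/I₀ ≈ 0.000828

I₁ = 4.84e4 lux · cos²(70°) = 5662 lux.
I₂ = I₁ · cos²(66°) = 5662 · 0.1654 = 936.6 lux.
I₃ = I₂ · cos²(44°) = 936.6 · 0.5174 = 484.7 lux.
I₄ = I₃ · cos²(66°) = 484.7 · 0.1654 = 80.18 lux.
I₅ = I₄ · cos²(45°) = 80.18 · 0.5 = 40.09 lux.
Transmitted fraction = 0.0008283.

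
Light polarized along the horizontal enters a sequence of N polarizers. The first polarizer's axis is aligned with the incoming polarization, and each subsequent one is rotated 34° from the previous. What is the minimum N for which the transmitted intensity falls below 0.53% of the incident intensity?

N = 15

First polarizer is aligned with the polarization: full transmission.
Each further stage multiplies by cos²(34°) = 0.6873.
After N polarizers: T = 0.6873^(N−1). Require T < 0.0053 ⇒ N−1 > ln(0.0053)/ln(0.6873) = 13.97, so N−1 ≥ 14 and N = 15.
Check: N=15 gives T = 0.005249 < 0.0053; N=14 gives T = 0.007637.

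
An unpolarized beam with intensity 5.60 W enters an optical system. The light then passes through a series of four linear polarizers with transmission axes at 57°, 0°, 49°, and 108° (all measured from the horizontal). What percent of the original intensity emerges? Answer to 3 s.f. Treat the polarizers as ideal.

≈ 1.69%

Unpolarized light through the first polarizer → I₁ = 5.60 W/2 = 2.8 W, polarized at 57°.
I₂ = I₁ · cos²(57°) = 2.8 · 0.2966 = 0.8306 W.
I₃ = I₂ · cos²(49°) = 0.8306 · 0.4304 = 0.3575 W.
I₄ = I₃ · cos²(59°) = 0.3575 · 0.2653 = 0.09483 W.
That is 1.693% of the incident intensity.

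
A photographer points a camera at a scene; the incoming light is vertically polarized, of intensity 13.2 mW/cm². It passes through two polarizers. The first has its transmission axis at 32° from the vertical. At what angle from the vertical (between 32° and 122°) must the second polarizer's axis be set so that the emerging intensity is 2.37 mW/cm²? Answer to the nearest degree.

θ ≈ 92°

I₁ = I₀ cos²(32° − 0°) = I₀ cos²(32°) = 0.7192 I₀.
Target fraction: 2.37 / 13.2 mW/cm² = 0.1795 of I₀.
Need I₂/I₀ = 0.1795, so cos²(θ − 32°) = 0.1795 / 0.7192 = 0.2497.
θ − 32° = arccos(√0.2497) = 60.0°, giving θ ≈ 32 + 60.0 = 92.0°.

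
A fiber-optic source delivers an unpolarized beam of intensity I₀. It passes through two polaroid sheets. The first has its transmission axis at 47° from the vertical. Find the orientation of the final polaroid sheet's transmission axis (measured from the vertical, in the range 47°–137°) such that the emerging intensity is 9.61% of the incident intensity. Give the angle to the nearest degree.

Unpolarized light through the first polarizer → I₁ = ½ I₀, now polarized at 47°.
Need I₂/I₀ = 0.0961, so cos²(θ − 47°) = 0.0961 / 0.5 = 0.1922.
θ − 47° = arccos(√0.1922) = 64.0°, giving θ ≈ 47 + 64.0 = 111.0°.

θ ≈ 111°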